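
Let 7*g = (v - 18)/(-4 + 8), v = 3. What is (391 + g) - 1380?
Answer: -27707/28 ≈ -989.54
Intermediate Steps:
g = -15/28 (g = ((3 - 18)/(-4 + 8))/7 = (-15/4)/7 = ((1/4)*(-15))/7 = (1/7)*(-15/4) = -15/28 ≈ -0.53571)
(391 + g) - 1380 = (391 - 15/28) - 1380 = 10933/28 - 1380 = -27707/28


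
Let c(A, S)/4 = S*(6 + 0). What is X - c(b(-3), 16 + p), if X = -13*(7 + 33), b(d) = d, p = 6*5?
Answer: -1624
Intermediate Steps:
p = 30
c(A, S) = 24*S (c(A, S) = 4*(S*(6 + 0)) = 4*(S*6) = 4*(6*S) = 24*S)
X = -520 (X = -13*40 = -520)
X - c(b(-3), 16 + p) = -520 - 24*(16 + 30) = -520 - 24*46 = -520 - 1*1104 = -520 - 1104 = -1624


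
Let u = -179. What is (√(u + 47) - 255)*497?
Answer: -126735 + 994*I*√33 ≈ -1.2674e+5 + 5710.1*I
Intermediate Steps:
(√(u + 47) - 255)*497 = (√(-179 + 47) - 255)*497 = (√(-132) - 255)*497 = (2*I*√33 - 255)*497 = (-255 + 2*I*√33)*497 = -126735 + 994*I*√33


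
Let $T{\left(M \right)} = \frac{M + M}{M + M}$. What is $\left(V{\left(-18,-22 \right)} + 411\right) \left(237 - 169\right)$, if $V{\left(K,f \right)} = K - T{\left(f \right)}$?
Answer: $26656$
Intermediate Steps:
$T{\left(M \right)} = 1$ ($T{\left(M \right)} = \frac{2 M}{2 M} = 2 M \frac{1}{2 M} = 1$)
$V{\left(K,f \right)} = -1 + K$ ($V{\left(K,f \right)} = K - 1 = -1 + K$)
$\left(V{\left(-18,-22 \right)} + 411\right) \left(237 - 169\right) = \left(\left(-1 - 18\right) + 411\right) \left(237 - 169\right) = \left(-19 + 411\right) 68 = 392 \cdot 68 = 26656$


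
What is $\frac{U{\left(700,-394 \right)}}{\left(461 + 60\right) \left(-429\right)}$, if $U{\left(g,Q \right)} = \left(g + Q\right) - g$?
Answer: $\frac{394}{223509} \approx 0.0017628$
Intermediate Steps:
$U{\left(g,Q \right)} = Q$ ($U{\left(g,Q \right)} = \left(Q + g\right) - g = Q$)
$\frac{U{\left(700,-394 \right)}}{\left(461 + 60\right) \left(-429\right)} = - \frac{394}{\left(461 + 60\right) \left(-429\right)} = - \frac{394}{521 \left(-429\right)} = - \frac{394}{-223509} = \left(-394\right) \left(- \frac{1}{223509}\right) = \frac{394}{223509}$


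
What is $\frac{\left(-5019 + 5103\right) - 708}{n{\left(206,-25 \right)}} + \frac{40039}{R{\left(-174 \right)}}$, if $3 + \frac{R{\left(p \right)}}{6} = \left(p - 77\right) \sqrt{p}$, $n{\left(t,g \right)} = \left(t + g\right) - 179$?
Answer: $\frac{- 469872 \sqrt{174} + 45655 i}{6 \left(- 3 i + 251 \sqrt{174}\right)} \approx -312.0 + 2.0155 i$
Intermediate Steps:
$n{\left(t,g \right)} = -179 + g + t$ ($n{\left(t,g \right)} = \left(g + t\right) - 179 = -179 + g + t$)
$R{\left(p \right)} = -18 + 6 \sqrt{p} \left(-77 + p\right)$ ($R{\left(p \right)} = -18 + 6 \left(p - 77\right) \sqrt{p} = -18 + 6 \left(-77 + p\right) \sqrt{p} = -18 + 6 \sqrt{p} \left(-77 + p\right)$)
$\frac{\left(-5019 + 5103\right) - 708}{n{\left(206,-25 \right)}} + \frac{40039}{R{\left(-174 \right)}} = \frac{\left(-5019 + 5103\right) - 708}{-179 - 25 + 206} + \frac{40039}{-18 - 462 \sqrt{-174} + 6 \left(-174\right)^{\frac{3}{2}}} = \frac{84 - 708}{2} + \frac{40039}{-18 - 462 i \sqrt{174} + 6 \left(- 174 i \sqrt{174}\right)} = \left(-624\right) \frac{1}{2} + \frac{40039}{-18 - 462 i \sqrt{174} - 1044 i \sqrt{174}} = -312 + \frac{40039}{-18 - 1506 i \sqrt{174}}$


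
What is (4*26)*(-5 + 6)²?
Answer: 104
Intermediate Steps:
(4*26)*(-5 + 6)² = 104*1² = 104*1 = 104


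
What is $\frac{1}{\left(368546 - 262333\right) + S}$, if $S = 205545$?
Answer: $\frac{1}{311758} \approx 3.2076 \cdot 10^{-6}$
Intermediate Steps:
$\frac{1}{\left(368546 - 262333\right) + S} = \frac{1}{\left(368546 - 262333\right) + 205545} = \frac{1}{106213 + 205545} = \frac{1}{311758}$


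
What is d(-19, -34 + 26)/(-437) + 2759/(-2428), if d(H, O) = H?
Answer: -61029/55844 ≈ -1.0928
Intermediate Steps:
d(-19, -34 + 26)/(-437) + 2759/(-2428) = -19/(-437) + 2759/(-2428) = -19*(-1/437) + 2759*(-1/2428) = 1/23 - 2759/2428 = -61029/55844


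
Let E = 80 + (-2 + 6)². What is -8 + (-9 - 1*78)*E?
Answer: -8360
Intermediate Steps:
E = 96 (E = 80 + 4² = 80 + 16 = 96)
-8 + (-9 - 1*78)*E = -8 + (-9 - 1*78)*96 = -8 + (-9 - 78)*96 = -8 - 87*96 = -8 - 8352 = -8360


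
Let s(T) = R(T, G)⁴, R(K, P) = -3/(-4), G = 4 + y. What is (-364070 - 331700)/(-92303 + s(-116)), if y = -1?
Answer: 178117120/23629487 ≈ 7.5379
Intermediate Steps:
G = 3 (G = 4 - 1 = 3)
R(K, P) = ¾ (R(K, P) = -3*(-¼) = ¾)
s(T) = 81/256 (s(T) = (¾)⁴ = 81/256)
(-364070 - 331700)/(-92303 + s(-116)) = (-364070 - 331700)/(-92303 + 81/256) = -695770/(-23629487/256) = -695770*(-256/23629487) = 178117120/23629487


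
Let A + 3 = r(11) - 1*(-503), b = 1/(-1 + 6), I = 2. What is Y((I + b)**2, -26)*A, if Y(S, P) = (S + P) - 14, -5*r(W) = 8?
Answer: -2190468/125 ≈ -17524.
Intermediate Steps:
r(W) = -8/5 (r(W) = -1/5*8 = -8/5)
b = 1/5 ≈ 0.20000
Y(S, P) = -14 + P + S (Y(S, P) = (P + S) - 14 = -14 + P + S)
A = 2492/5 (A = -3 + (-8/5 - 1*(-503)) = -3 + (-8/5 + 503) = -3 + 2507/5 = 2492/5 ≈ 498.40)
Y((I + b)**2, -26)*A = (-14 - 26 + (2 + 1/5)**2)*(2492/5) = (-14 - 26 + (11/5)**2)*(2492/5) = (-14 - 26 + 121/25)*(2492/5) = -879/25*2492/5 = -2190468/125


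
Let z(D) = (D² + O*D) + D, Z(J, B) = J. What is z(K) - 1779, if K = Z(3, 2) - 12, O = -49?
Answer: -1266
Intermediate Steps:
K = -9 (K = 3 - 12 = -9)
z(D) = D² - 48*D (z(D) = (D² - 49*D) + D = D² - 48*D)
z(K) - 1779 = -9*(-48 - 9) - 1779 = -9*(-57) - 1779 = 513 - 1779 = -1266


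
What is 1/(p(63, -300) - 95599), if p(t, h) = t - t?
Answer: -1/95599 ≈ -1.0460e-5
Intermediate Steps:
p(t, h) = 0
1/(p(63, -300) - 95599) = 1/(0 - 95599) = 1/(-95599) = -1/95599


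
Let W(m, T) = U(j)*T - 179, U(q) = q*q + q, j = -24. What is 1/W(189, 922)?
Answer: 1/508765 ≈ 1.9655e-6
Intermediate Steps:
U(q) = q + q**2 (U(q) = q**2 + q = q + q**2)
W(m, T) = -179 + 552*T (W(m, T) = (-24*(1 - 24))*T - 179 = (-24*(-23))*T - 179 = 552*T - 179 = -179 + 552*T)
1/W(189, 922) = 1/(-179 + 552*922) = 1/(-179 + 508944) = 1/508765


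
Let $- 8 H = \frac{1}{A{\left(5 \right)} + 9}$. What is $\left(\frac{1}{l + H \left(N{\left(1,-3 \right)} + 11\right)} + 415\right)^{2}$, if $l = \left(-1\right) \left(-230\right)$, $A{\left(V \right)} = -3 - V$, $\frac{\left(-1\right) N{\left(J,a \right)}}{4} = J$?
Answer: $\frac{578669054209}{3359889} \approx 1.7223 \cdot 10^{5}$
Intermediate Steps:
$N{\left(J,a \right)} = - 4 J$
$H = - \frac{1}{8}$ ($H = - \frac{1}{8 \left(\left(-3 - 5\right) + 9\right)} = - \frac{1}{8 \left(-8 + 9\right)} = - \frac{1}{8 \cdot 1} = \left(- \frac{1}{8}\right) 1 = - \frac{1}{8} \approx -0.125$)
$l = 230$
$\left(\frac{1}{l + H \left(N{\left(1,-3 \right)} + 11\right)} + 415\right)^{2} = \left(\frac{1}{230 - \frac{\left(-4\right) 1 + 11}{8}} + 415\right)^{2} = \left(\frac{1}{230 - \frac{-4 + 11}{8}} + 415\right)^{2} = \left(\frac{1}{230 - \frac{7}{8}} + 415\right)^{2} = \left(\frac{1}{\frac{1833}{8}} + 415\right)^{2} = \left(\frac{8}{1833} + 415\right)^{2} = \left(\frac{760703}{1833}\right)^{2} = \frac{578669054209}{3359889}$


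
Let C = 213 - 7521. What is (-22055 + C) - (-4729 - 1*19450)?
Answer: -5184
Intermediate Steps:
C = -7308
(-22055 + C) - (-4729 - 1*19450) = (-22055 - 7308) - (-4729 - 1*19450) = -29363 - (-4729 - 19450) = -29363 - 1*(-24179) = -29363 + 24179 = -5184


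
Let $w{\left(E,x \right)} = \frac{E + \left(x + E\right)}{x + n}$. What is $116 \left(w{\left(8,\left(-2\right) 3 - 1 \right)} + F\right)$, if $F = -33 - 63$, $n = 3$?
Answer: $-11397$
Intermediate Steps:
$w{\left(E,x \right)} = \frac{x + 2 E}{3 + x}$ ($w{\left(E,x \right)} = \frac{E + \left(x + E\right)}{x + 3} = \frac{E + \left(E + x\right)}{3 + x} = \frac{x + 2 E}{3 + x}$)
$F = -96$
$116 \left(w{\left(8,\left(-2\right) 3 - 1 \right)} + F\right) = 116 \left(\frac{\left(\left(-2\right) 3 - 1\right) + 2 \cdot 8}{3 - 7} - 96\right) = 116 \left(\frac{\left(-6 - 1\right) + 16}{3 - 7} - 96\right) = 116 \left(\frac{-7 + 16}{3 - 7} - 96\right) = 116 \left(\frac{1}{-4} \cdot 9 - 96\right) = 116 \left(\left(- \frac{1}{4}\right) 9 - 96\right) = 116 \left(- \frac{9}{4} - 96\right) = 116 \left(- \frac{393}{4}\right) = -11397$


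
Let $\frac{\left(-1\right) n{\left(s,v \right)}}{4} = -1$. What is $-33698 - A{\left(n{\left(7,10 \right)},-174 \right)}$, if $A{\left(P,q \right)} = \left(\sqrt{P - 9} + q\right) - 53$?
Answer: $-33471 - i \sqrt{5} \approx -33471.0 - 2.2361 i$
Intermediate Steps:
$n{\left(s,v \right)} = 4$ ($n{\left(s,v \right)} = \left(-4\right) \left(-1\right) = 4$)
$A{\left(P,q \right)} = -53 + q + \sqrt{-9 + P}$ ($A{\left(P,q \right)} = \left(\sqrt{-9 + P} + q\right) - 53 = \left(q + \sqrt{-9 + P}\right) - 53 = -53 + q + \sqrt{-9 + P}$)
$-33698 - A{\left(n{\left(7,10 \right)},-174 \right)} = -33698 - \left(-53 - 174 + \sqrt{-9 + 4}\right) = -33698 - \left(-53 - 174 + \sqrt{-5}\right) = -33698 - \left(-53 - 174 + i \sqrt{5}\right) = -33698 - \left(-227 + i \sqrt{5}\right) = -33698 + \left(227 - i \sqrt{5}\right) = -33471 - i \sqrt{5}$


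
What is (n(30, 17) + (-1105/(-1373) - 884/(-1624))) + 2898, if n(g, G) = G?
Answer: 1625683833/557438 ≈ 2916.3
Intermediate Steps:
(n(30, 17) + (-1105/(-1373) - 884/(-1624))) + 2898 = (17 + (-1105/(-1373) - 884/(-1624))) + 2898 = (17 + (-1105*(-1/1373) - 884*(-1/1624))) + 2898 = (17 + (1105/1373 + 221/406)) + 2898 = (17 + 752063/557438) + 2898 = 10228509/557438 + 2898 = 1625683833/557438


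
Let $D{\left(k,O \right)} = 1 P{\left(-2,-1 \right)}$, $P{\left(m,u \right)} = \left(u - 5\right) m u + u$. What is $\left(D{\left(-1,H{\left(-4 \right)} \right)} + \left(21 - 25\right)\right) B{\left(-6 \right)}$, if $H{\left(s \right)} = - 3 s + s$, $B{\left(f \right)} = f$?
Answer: $102$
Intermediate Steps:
$H{\left(s \right)} = - 2 s$
$P{\left(m,u \right)} = u + m u \left(-5 + u\right)$ ($P{\left(m,u \right)} = \left(u - 5\right) m u + u = \left(-5 + u\right) m u + u = m \left(-5 + u\right) u + u = m u \left(-5 + u\right) + u = u + m u \left(-5 + u\right)$)
$D{\left(k,O \right)} = -13$ ($D{\left(k,O \right)} = 1 \left(- (1 - -10 - -2)\right) = 1 \left(- (1 + 10 + 2)\right) = 1 \left(\left(-1\right) 13\right) = 1 \left(-13\right) = -13$)
$\left(D{\left(-1,H{\left(-4 \right)} \right)} + \left(21 - 25\right)\right) B{\left(-6 \right)} = \left(-13 + \left(21 - 25\right)\right) \left(-6\right) = \left(-13 - 4\right) \left(-6\right) = \left(-17\right) \left(-6\right) = 102$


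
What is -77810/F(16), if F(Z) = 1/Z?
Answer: -1244960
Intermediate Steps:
-77810/F(16) = -77810/(1/16) = -77810/1/16 = -77810*16 = -1244960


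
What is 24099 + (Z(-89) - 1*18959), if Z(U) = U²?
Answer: 13061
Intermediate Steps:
24099 + (Z(-89) - 1*18959) = 24099 + ((-89)² - 1*18959) = 24099 + (7921 - 18959) = 24099 - 11038 = 13061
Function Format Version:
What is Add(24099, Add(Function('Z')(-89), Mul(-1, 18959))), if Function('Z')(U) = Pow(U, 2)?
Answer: 13061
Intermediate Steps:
Add(24099, Add(Function('Z')(-89), Mul(-1, 18959))) = Add(24099, Add(Pow(-89, 2), Mul(-1, 18959))) = Add(24099, Add(7921, -18959)) = Add(24099, -11038) = 13061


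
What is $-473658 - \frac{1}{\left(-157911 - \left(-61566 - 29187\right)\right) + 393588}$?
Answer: $- \frac{154616180941}{326430} \approx -4.7366 \cdot 10^{5}$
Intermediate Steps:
$-473658 - \frac{1}{\left(-157911 - \left(-61566 - 29187\right)\right) + 393588} = -473658 - \frac{1}{\left(-157911 - -90753\right) + 393588} = -473658 - \frac{1}{\left(-157911 + 90753\right) + 393588} = -473658 - \frac{1}{-67158 + 393588} = -473658 - \frac{1}{326430} = - \frac{154616180941}{326430}$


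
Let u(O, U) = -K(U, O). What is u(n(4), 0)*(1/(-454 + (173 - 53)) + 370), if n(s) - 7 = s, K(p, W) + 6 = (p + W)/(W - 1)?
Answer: 6055371/3340 ≈ 1813.0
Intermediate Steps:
K(p, W) = -6 + (W + p)/(-1 + W) (K(p, W) = -6 + (p + W)/(W - 1) = -6 + (W + p)/(-1 + W))
n(s) = 7 + s
u(O, U) = -(6 + U - 5*O)/(-1 + O)
u(n(4), 0)*(1/(-454 + (173 - 53)) + 370) = ((-6 - 1*0 + 5*(7 + 4))/(-1 + (7 + 4)))*(1/(-454 + (173 - 53)) + 370) = ((-6 + 0 + 5*11)/(-1 + 11))*(1/(-454 + 120) + 370) = ((-6 + 0 + 55)/10)*(1/(-334) + 370) = ((⅒)*49)*(-1/334 + 370) = (49/10)*(123579/334) = 6055371/3340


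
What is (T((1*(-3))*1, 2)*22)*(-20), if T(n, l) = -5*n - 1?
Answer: -6160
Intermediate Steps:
T(n, l) = -1 - 5*n
(T((1*(-3))*1, 2)*22)*(-20) = ((-1 - 5*1*(-3))*22)*(-20) = ((-1 - (-15))*22)*(-20) = ((-1 - 5*(-3))*22)*(-20) = ((-1 + 15)*22)*(-20) = (14*22)*(-20) = 308*(-20) = -6160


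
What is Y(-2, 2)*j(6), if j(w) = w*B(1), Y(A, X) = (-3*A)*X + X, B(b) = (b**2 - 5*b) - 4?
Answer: -672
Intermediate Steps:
B(b) = -4 + b**2 - 5*b
Y(A, X) = X - 3*A*X (Y(A, X) = -3*A*X + X = X - 3*A*X)
j(w) = -8*w (j(w) = w*(-4 + 1**2 - 5*1) = w*(-4 + 1 - 5) = w*(-8) = -8*w)
Y(-2, 2)*j(6) = (2*(1 - 3*(-2)))*(-8*6) = (2*(1 + 6))*(-48) = (2*7)*(-48) = 14*(-48) = -672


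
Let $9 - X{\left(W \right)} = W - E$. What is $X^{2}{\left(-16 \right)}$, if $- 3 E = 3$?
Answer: $576$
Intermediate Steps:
$E = -1$ ($E = \left(- \frac{1}{3}\right) 3 = -1$)
$X{\left(W \right)} = 8 - W$ ($X{\left(W \right)} = 9 - \left(W - -1\right) = 9 - \left(W + 1\right) = 9 - \left(1 + W\right) = 8 - W$)
$X^{2}{\left(-16 \right)} = \left(8 - -16\right)^{2} = \left(8 + 16\right)^{2} = 24^{2} = 576$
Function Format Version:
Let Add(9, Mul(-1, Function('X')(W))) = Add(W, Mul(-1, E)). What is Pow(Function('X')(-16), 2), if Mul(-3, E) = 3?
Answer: 576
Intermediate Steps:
E = -1 (E = Mul(Rational(-1, 3), 3) = -1)
Function('X')(W) = Add(8, Mul(-1, W)) (Function('X')(W) = Add(9, Mul(-1, Add(W, Mul(-1, -1)))) = Add(9, Mul(-1, Add(W, 1))) = Add(9, Mul(-1, Add(1, W))) = Add(9, Add(-1, Mul(-1, W))) = Add(8, Mul(-1, W)))
Pow(Function('X')(-16), 2) = Pow(Add(8, Mul(-1, -16)), 2) = Pow(Add(8, 16), 2) = Pow(24, 2) = 576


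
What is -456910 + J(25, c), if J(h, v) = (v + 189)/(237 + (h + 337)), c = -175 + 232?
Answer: -273688844/599 ≈ -4.5691e+5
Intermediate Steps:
c = 57
J(h, v) = (189 + v)/(574 + h) (J(h, v) = (189 + v)/(237 + (337 + h)) = (189 + v)/(574 + h))
-456910 + J(25, c) = -456910 + (189 + 57)/(574 + 25) = -456910 + 246/599 = -273688844/599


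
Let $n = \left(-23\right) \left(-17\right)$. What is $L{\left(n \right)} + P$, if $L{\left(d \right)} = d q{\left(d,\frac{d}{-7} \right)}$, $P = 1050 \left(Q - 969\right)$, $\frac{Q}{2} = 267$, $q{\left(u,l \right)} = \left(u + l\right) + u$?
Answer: $- \frac{1209797}{7} \approx -1.7283 \cdot 10^{5}$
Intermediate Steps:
$q{\left(u,l \right)} = l + 2 u$ ($q{\left(u,l \right)} = \left(l + u\right) + u = l + 2 u$)
$Q = 534$ ($Q = 2 \cdot 267 = 534$)
$P = -456750$ ($P = 1050 \left(534 - 969\right) = 1050 \left(-435\right) = -456750$)
$n = 391$
$L{\left(d \right)} = \frac{13 d^{2}}{7}$ ($L{\left(d \right)} = d \left(\frac{d}{-7} + 2 d\right) = d \left(d \left(- \frac{1}{7}\right) + 2 d\right) = d \left(- \frac{d}{7} + 2 d\right) = d \frac{13 d}{7} = \frac{13 d^{2}}{7}$)
$L{\left(n \right)} + P = \frac{13 \cdot 391^{2}}{7} - 456750 = \frac{13}{7} \cdot 152881 - 456750 = \frac{1987453}{7} - 456750 = - \frac{1209797}{7}$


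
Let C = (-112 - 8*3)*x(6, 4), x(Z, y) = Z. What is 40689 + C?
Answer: 39873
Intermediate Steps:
C = -816 (C = (-112 - 8*3)*6 = (-112 - 1*24)*6 = (-112 - 24)*6 = -136*6 = -816)
40689 + C = 40689 - 816 = 39873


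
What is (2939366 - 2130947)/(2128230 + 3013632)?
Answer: 269473/1713954 ≈ 0.15722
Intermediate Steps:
(2939366 - 2130947)/(2128230 + 3013632) = 808419/5141862 = 808419*(1/5141862) = 269473/1713954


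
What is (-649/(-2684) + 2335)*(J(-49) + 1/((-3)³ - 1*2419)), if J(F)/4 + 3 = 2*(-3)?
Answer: -50174790543/596824 ≈ -84070.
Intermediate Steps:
J(F) = -36 (J(F) = -12 + 4*(2*(-3)) = -12 + 4*(-6) = -12 - 24 = -36)
(-649/(-2684) + 2335)*(J(-49) + 1/((-3)³ - 1*2419)) = (-649/(-2684) + 2335)*(-36 + 1/((-3)³ - 1*2419)) = (-649*(-1/2684) + 2335)*(-36 + 1/(-27 - 2419)) = (59/244 + 2335)*(-36 + 1/(-2446)) = 569799*(-36 - 1/2446)/244 = (569799/244)*(-88057/2446) = -50174790543/596824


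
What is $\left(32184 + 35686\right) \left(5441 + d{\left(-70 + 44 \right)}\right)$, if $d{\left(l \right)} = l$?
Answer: $367516050$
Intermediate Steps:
$\left(32184 + 35686\right) \left(5441 + d{\left(-70 + 44 \right)}\right) = \left(32184 + 35686\right) \left(5441 + \left(-70 + 44\right)\right) = 67870 \left(5441 - 26\right) = 67870 \cdot 5415 = 367516050$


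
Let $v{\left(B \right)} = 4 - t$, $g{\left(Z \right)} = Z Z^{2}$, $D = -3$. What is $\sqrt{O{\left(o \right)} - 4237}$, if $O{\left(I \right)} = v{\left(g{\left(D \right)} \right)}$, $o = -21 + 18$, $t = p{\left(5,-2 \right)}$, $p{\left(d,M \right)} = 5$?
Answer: $i \sqrt{4238} \approx 65.1 i$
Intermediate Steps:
$t = 5$
$g{\left(Z \right)} = Z^{3}$
$o = -3$
$v{\left(B \right)} = -1$ ($v{\left(B \right)} = 4 - 5 = -1$)
$O{\left(I \right)} = -1$
$\sqrt{O{\left(o \right)} - 4237} = \sqrt{-1 - 4237} = \sqrt{-4238} = i \sqrt{4238}$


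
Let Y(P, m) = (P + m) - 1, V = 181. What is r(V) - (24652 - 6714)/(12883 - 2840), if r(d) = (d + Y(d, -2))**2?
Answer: 1294333945/10043 ≈ 1.2888e+5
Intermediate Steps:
Y(P, m) = -1 + P + m
r(d) = (-3 + 2*d)**2 (r(d) = (d + (-1 + d - 2))**2 = (d + (-3 + d))**2 = (-3 + 2*d)**2)
r(V) - (24652 - 6714)/(12883 - 2840) = (-3 + 2*181)**2 - (24652 - 6714)/(12883 - 2840) = (-3 + 362)**2 - 17938/10043 = 359**2 - 17938/10043 = 128881 - 1*17938/10043 = 128881 - 17938/10043 = 1294333945/10043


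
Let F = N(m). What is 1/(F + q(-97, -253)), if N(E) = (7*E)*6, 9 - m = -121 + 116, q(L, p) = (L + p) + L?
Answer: 1/141 ≈ 0.0070922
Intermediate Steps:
q(L, p) = p + 2*L
m = 14 (m = 9 - (-121 + 116) = 9 - 1*(-5) = 9 + 5 = 14)
N(E) = 42*E
F = 588 (F = 42*14 = 588)
1/(F + q(-97, -253)) = 1/(588 + (-253 + 2*(-97))) = 1/(588 + (-253 - 194)) = 1/(588 - 447) = 1/141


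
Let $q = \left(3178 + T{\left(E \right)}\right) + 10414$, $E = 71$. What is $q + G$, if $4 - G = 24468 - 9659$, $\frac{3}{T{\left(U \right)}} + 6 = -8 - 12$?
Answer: $- \frac{31541}{26} \approx -1213.1$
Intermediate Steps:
$T{\left(U \right)} = - \frac{3}{26}$ ($T{\left(U \right)} = \frac{3}{-6 - 20} = \frac{3}{-26} = 3 \left(- \frac{1}{26}\right) = - \frac{3}{26}$)
$G = -14805$ ($G = 4 - \left(24468 - 9659\right) = 4 - 14809 = -14805$)
$q = \frac{353389}{26}$ ($q = \left(3178 - \frac{3}{26}\right) + 10414 = \frac{82625}{26} + 10414 = \frac{353389}{26} \approx 13592.0$)
$q + G = \frac{353389}{26} - 14805 = - \frac{31541}{26}$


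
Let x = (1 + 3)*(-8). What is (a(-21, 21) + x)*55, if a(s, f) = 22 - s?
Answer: 605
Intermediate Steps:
x = -32 (x = 4*(-8) = -32)
(a(-21, 21) + x)*55 = ((22 - 1*(-21)) - 32)*55 = ((22 + 21) - 32)*55 = (43 - 32)*55 = 11*55 = 605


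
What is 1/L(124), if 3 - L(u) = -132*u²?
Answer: 1/2029635 ≈ 4.9270e-7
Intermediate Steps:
L(u) = 3 + 132*u² (L(u) = 3 - (-132)*u² = 3 + 132*u²)
1/L(124) = 1/(3 + 132*124²) = 1/(3 + 132*15376) = 1/(3 + 2029632) = 1/2029635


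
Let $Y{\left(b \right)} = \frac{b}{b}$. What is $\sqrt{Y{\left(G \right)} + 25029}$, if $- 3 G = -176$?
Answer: $\sqrt{25030} \approx 158.21$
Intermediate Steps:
$G = \frac{176}{3}$ ($G = \left(- \frac{1}{3}\right) \left(-176\right) = \frac{176}{3} \approx 58.667$)
$Y{\left(b \right)} = 1$
$\sqrt{Y{\left(G \right)} + 25029} = \sqrt{1 + 25029} = \sqrt{25030}$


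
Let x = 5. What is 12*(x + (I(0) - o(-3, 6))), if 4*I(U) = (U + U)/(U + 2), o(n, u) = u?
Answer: -12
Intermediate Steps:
I(U) = U/(2*(2 + U)) (I(U) = ((U + U)/(U + 2))/4 = ((2*U)/(2 + U))/4 = (2*U/(2 + U))/4 = U/(2*(2 + U)))
12*(x + (I(0) - o(-3, 6))) = 12*(5 + ((1/2)*0/(2 + 0) - 1*6)) = 12*(5 + ((1/2)*0/2 - 6)) = 12*(5 + ((1/2)*0*(1/2) - 6)) = 12*(5 + (0 - 6)) = 12*(5 - 6) = 12*(-1) = -12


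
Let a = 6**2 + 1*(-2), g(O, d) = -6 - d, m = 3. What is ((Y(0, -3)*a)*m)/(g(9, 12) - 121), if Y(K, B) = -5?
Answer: 510/139 ≈ 3.6691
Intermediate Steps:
a = 34 (a = 36 - 2 = 34)
((Y(0, -3)*a)*m)/(g(9, 12) - 121) = (-5*34*3)/((-6 - 1*12) - 121) = (-170*3)/((-6 - 12) - 121) = -510/(-18 - 121) = -510/(-139) = -510*(-1/139) = 510/139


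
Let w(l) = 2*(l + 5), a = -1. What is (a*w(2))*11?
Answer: -154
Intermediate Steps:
w(l) = 10 + 2*l (w(l) = 2*(5 + l) = 10 + 2*l)
(a*w(2))*11 = -(10 + 2*2)*11 = -(10 + 4)*11 = -1*14*11 = -14*11 = -154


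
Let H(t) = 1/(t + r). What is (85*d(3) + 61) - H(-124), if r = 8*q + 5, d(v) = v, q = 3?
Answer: 30021/95 ≈ 316.01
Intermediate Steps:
r = 29 (r = 8*3 + 5 = 24 + 5 = 29)
H(t) = 1/(29 + t) (H(t) = 1/(t + 29) = 1/(29 + t))
(85*d(3) + 61) - H(-124) = (85*3 + 61) - 1/(29 - 124) = (255 + 61) - 1/(-95) = 316 - 1*(-1/95) = 316 + 1/95 = 30021/95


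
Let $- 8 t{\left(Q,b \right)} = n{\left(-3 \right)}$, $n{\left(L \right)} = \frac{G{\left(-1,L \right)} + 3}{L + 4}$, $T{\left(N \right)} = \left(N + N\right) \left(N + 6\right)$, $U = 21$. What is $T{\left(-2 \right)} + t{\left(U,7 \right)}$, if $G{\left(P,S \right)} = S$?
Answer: $-16$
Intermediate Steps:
$T{\left(N \right)} = 2 N \left(6 + N\right)$
$n{\left(L \right)} = \frac{3 + L}{4 + L}$ ($n{\left(L \right)} = \frac{L + 3}{L + 4} = \frac{3 + L}{4 + L}$)
$t{\left(Q,b \right)} = 0$ ($t{\left(Q,b \right)} = - \frac{\frac{1}{4 - 3} \left(3 - 3\right)}{8} = - \frac{1^{-1} \cdot 0}{8} = - \frac{1 \cdot 0}{8} = \left(- \frac{1}{8}\right) 0 = 0$)
$T{\left(-2 \right)} + t{\left(U,7 \right)} = 2 \left(-2\right) \left(6 - 2\right) + 0 = 2 \left(-2\right) 4 + 0 = -16 + 0 = -16$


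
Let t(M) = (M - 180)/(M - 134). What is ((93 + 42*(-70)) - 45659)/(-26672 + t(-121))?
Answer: 12369030/6801059 ≈ 1.8187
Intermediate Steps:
t(M) = (-180 + M)/(-134 + M)
((93 + 42*(-70)) - 45659)/(-26672 + t(-121)) = ((93 + 42*(-70)) - 45659)/(-26672 + (-180 - 121)/(-134 - 121)) = ((93 - 2940) - 45659)/(-26672 - 301/(-255)) = (-2847 - 45659)/(-26672 - 1/255*(-301)) = -48506/(-26672 + 301/255) = -48506/(-6801059/255) = -48506*(-255/6801059) = 12369030/6801059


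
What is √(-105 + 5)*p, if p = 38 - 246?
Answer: -2080*I ≈ -2080.0*I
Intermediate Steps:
p = -208
√(-105 + 5)*p = √(-105 + 5)*(-208) = √(-100)*(-208) = (10*I)*(-208) = -2080*I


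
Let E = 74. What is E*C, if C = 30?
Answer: 2220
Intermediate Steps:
E*C = 74*30 = 2220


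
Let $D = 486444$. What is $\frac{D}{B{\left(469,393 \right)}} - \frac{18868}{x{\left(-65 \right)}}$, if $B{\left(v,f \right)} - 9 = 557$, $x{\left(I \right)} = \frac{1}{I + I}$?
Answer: $\frac{694396942}{283} \approx 2.4537 \cdot 10^{6}$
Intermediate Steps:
$x{\left(I \right)} = \frac{1}{2 I}$
$B{\left(v,f \right)} = 566$ ($B{\left(v,f \right)} = 9 + 557 = 566$)
$\frac{D}{B{\left(469,393 \right)}} - \frac{18868}{x{\left(-65 \right)}} = \frac{486444}{566} - \frac{18868}{\frac{1}{2} \frac{1}{-65}} = 486444 \cdot \frac{1}{566} - \frac{18868}{\frac{1}{2} \left(- \frac{1}{65}\right)} = \frac{243222}{283} - \frac{18868}{- \frac{1}{130}} = \frac{243222}{283} - -2452840 = \frac{243222}{283} + 2452840 = \frac{694396942}{283}$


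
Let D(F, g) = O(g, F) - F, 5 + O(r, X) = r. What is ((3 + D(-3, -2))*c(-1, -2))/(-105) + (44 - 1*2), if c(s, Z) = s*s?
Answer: 4411/105 ≈ 42.010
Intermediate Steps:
O(r, X) = -5 + r
D(F, g) = -5 + g - F (D(F, g) = (-5 + g) - F = -5 + g - F)
c(s, Z) = s**2
((3 + D(-3, -2))*c(-1, -2))/(-105) + (44 - 1*2) = ((3 + (-5 - 2 - 1*(-3)))*(-1)**2)/(-105) + (44 - 1*2) = ((3 + (-5 - 2 + 3))*1)*(-1/105) + (44 - 2) = ((3 - 4)*1)*(-1/105) + 42 = -1*1*(-1/105) + 42 = -1*(-1/105) + 42 = 1/105 + 42 = 4411/105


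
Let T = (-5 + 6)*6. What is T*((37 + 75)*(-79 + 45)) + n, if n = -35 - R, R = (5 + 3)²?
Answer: -22947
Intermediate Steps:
R = 64 (R = 8² = 64)
n = -99 (n = -35 - 1*64 = -35 - 64 = -99)
T = 6 (T = 1*6 = 6)
T*((37 + 75)*(-79 + 45)) + n = 6*((37 + 75)*(-79 + 45)) - 99 = 6*(112*(-34)) - 99 = 6*(-3808) - 99 = -22848 - 99 = -22947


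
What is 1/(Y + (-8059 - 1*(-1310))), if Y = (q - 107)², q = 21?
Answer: 1/647 ≈ 0.0015456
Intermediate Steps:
Y = 7396 (Y = (21 - 107)² = (-86)² = 7396)
1/(Y + (-8059 - 1*(-1310))) = 1/(7396 + (-8059 - 1*(-1310))) = 1/(7396 + (-8059 + 1310)) = 1/(7396 - 6749) = 1/647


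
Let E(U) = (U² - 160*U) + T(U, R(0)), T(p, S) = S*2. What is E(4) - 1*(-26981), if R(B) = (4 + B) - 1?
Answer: 26363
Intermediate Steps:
R(B) = 3 + B
T(p, S) = 2*S
E(U) = 6 + U² - 160*U (E(U) = (U² - 160*U) + 2*(3 + 0) = (U² - 160*U) + 2*3 = (U² - 160*U) + 6 = 6 + U² - 160*U)
E(4) - 1*(-26981) = (6 + 4² - 160*4) - 1*(-26981) = (6 + 16 - 640) + 26981 = -618 + 26981 = 26363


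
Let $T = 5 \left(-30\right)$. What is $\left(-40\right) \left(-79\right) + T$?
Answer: $3010$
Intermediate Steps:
$T = -150$
$\left(-40\right) \left(-79\right) + T = \left(-40\right) \left(-79\right) - 150 = 3160 - 150 = 3010$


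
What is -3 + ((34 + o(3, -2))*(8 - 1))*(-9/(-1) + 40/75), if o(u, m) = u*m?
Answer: 27983/15 ≈ 1865.5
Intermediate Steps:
o(u, m) = m*u
-3 + ((34 + o(3, -2))*(8 - 1))*(-9/(-1) + 40/75) = -3 + ((34 - 2*3)*(8 - 1))*(-9/(-1) + 40/75) = -3 + ((34 - 6)*7)*(-9*(-1) + 40*(1/75)) = -3 + (28*7)*(9 + 8/15) = -3 + 196*(143/15) = -3 + 28028/15 = 27983/15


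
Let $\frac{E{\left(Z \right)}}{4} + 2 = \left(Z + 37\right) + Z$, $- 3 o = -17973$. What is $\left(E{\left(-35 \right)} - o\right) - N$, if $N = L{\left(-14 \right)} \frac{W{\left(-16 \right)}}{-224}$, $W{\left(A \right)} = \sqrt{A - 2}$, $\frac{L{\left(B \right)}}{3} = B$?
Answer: $-6131 - \frac{9 i \sqrt{2}}{16} \approx -6131.0 - 0.7955 i$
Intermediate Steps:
$o = 5991$ ($o = \left(- \frac{1}{3}\right) \left(-17973\right) = 5991$)
$L{\left(B \right)} = 3 B$
$W{\left(A \right)} = \sqrt{-2 + A}$
$E{\left(Z \right)} = 140 + 8 Z$ ($E{\left(Z \right)} = -8 + 4 \left(\left(Z + 37\right) + Z\right) = -8 + 4 \left(\left(37 + Z\right) + Z\right) = -8 + 4 \left(37 + 2 Z\right) = -8 + \left(148 + 8 Z\right) = 140 + 8 Z$)
$N = \frac{9 i \sqrt{2}}{16}$ ($N = 3 \left(-14\right) \frac{\sqrt{-2 - 16}}{-224} = - 42 \sqrt{-18} \left(- \frac{1}{224}\right) = - 42 \cdot 3 i \sqrt{2} \left(- \frac{1}{224}\right) = - 42 \left(- \frac{3 i \sqrt{2}}{224}\right) = \frac{9 i \sqrt{2}}{16} \approx 0.7955 i$)
$\left(E{\left(-35 \right)} - o\right) - N = \left(\left(140 + 8 \left(-35\right)\right) - 5991\right) - \frac{9 i \sqrt{2}}{16} = \left(\left(140 - 280\right) - 5991\right) - \frac{9 i \sqrt{2}}{16} = \left(-140 - 5991\right) - \frac{9 i \sqrt{2}}{16} = -6131 - \frac{9 i \sqrt{2}}{16}$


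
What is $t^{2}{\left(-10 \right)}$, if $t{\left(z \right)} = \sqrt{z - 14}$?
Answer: $-24$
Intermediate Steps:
$t{\left(z \right)} = \sqrt{-14 + z}$
$t^{2}{\left(-10 \right)} = \left(\sqrt{-14 - 10}\right)^{2} = \left(\sqrt{-24}\right)^{2} = \left(2 i \sqrt{6}\right)^{2} = -24$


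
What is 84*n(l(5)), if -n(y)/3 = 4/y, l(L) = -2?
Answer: 504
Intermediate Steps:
n(y) = -12/y
84*n(l(5)) = 84*(-12/(-2)) = 84*(-12*(-½)) = 84*6 = 504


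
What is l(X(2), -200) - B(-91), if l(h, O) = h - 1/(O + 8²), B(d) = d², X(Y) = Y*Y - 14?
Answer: -1127575/136 ≈ -8291.0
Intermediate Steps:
X(Y) = -14 + Y² (X(Y) = Y² - 14 = -14 + Y²)
l(h, O) = h - 1/(64 + O) (l(h, O) = h - 1/(O + 64) = h - 1/(64 + O))
l(X(2), -200) - B(-91) = (-1 + 64*(-14 + 2²) - 200*(-14 + 2²))/(64 - 200) - 1*(-91)² = (-1 + 64*(-14 + 4) - 200*(-14 + 4))/(-136) - 1*8281 = -(-1 + 64*(-10) - 200*(-10))/136 - 8281 = -(-1 - 640 + 2000)/136 - 8281 = -1/136*1359 - 8281 = -1359/136 - 8281 = -1127575/136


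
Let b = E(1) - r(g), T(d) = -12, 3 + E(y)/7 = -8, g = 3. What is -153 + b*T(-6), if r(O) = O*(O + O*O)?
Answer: 1203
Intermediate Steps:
E(y) = -77 (E(y) = -21 + 7*(-8) = -21 - 56 = -77)
r(O) = O*(O + O²)
b = -113 (b = -77 - 3²*(1 + 3) = -77 - 9*4 = -77 - 1*36 = -77 - 36 = -113)
-153 + b*T(-6) = -153 - 113*(-12) = -153 + 1356 = 1203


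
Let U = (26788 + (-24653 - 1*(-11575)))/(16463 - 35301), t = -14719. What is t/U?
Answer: 138638261/6855 ≈ 20224.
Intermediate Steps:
U = -6855/9419 (U = (26788 + (-24653 + 11575))/(-18838) = (26788 - 13078)*(-1/18838) = 13710*(-1/18838) = -6855/9419 ≈ -0.72778)
t/U = -14719/(-6855/9419) = -14719*(-9419/6855) = 138638261/6855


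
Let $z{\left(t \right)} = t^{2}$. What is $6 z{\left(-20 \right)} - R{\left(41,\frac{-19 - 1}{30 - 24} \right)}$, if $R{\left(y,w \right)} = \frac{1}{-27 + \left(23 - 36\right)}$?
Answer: $\frac{96001}{40} \approx 2400.0$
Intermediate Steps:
$R{\left(y,w \right)} = - \frac{1}{40}$ ($R{\left(y,w \right)} = \frac{1}{-27 + \left(23 - 36\right)} = \frac{1}{-27 - 13} = \frac{1}{-40} = - \frac{1}{40}$)
$6 z{\left(-20 \right)} - R{\left(41,\frac{-19 - 1}{30 - 24} \right)} = 6 \left(-20\right)^{2} - - \frac{1}{40} = 6 \cdot 400 + \frac{1}{40} = 2400 + \frac{1}{40} = \frac{96001}{40}$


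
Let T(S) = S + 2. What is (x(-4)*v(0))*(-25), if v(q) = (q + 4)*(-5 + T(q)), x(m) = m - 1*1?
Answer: -1500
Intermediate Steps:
x(m) = -1 + m (x(m) = m - 1 = -1 + m)
T(S) = 2 + S
v(q) = (-3 + q)*(4 + q) (v(q) = (q + 4)*(-5 + (2 + q)) = (4 + q)*(-3 + q) = (-3 + q)*(4 + q))
(x(-4)*v(0))*(-25) = ((-1 - 4)*(-12 + 0 + 0²))*(-25) = -5*(-12 + 0 + 0)*(-25) = -5*(-12)*(-25) = 60*(-25) = -1500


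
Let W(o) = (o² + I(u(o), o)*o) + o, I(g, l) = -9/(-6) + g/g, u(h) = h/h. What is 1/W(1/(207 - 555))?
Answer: -121104/1217 ≈ -99.510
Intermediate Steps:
u(h) = 1
I(g, l) = 5/2 (I(g, l) = -9*(-⅙) + 1 = 3/2 + 1 = 5/2)
W(o) = o² + 7*o/2 (W(o) = (o² + 5*o/2) + o = o² + 7*o/2)
1/W(1/(207 - 555)) = 1/((7 + 2/(207 - 555))/(2*(207 - 555))) = 1/((½)*(7 + 2/(-348))/(-348)) = 1/((½)*(-1/348)*(7 + 2*(-1/348))) = 1/((½)*(-1/348)*(7 - 1/174)) = 1/((½)*(-1/348)*(1217/174)) = 1/(-1217/121104) = -121104/1217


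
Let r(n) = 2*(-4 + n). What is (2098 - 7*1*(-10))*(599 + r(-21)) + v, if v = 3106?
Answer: 1193338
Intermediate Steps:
r(n) = -8 + 2*n
(2098 - 7*1*(-10))*(599 + r(-21)) + v = (2098 - 7*1*(-10))*(599 + (-8 + 2*(-21))) + 3106 = (2098 - 7*(-10))*(599 + (-8 - 42)) + 3106 = (2098 + 70)*(599 - 50) + 3106 = 2168*549 + 3106 = 1190232 + 3106 = 1193338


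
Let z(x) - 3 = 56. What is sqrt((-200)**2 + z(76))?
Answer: 3*sqrt(4451) ≈ 200.15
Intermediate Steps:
z(x) = 59 (z(x) = 3 + 56 = 59)
sqrt((-200)**2 + z(76)) = sqrt((-200)**2 + 59) = sqrt(40000 + 59) = sqrt(40059) = 3*sqrt(4451)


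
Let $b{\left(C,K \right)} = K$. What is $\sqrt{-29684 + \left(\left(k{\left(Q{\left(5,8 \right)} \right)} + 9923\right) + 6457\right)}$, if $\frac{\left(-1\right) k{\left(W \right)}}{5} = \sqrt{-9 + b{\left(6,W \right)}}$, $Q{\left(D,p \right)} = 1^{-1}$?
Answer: $\sqrt{-13304 - 10 i \sqrt{2}} \approx 0.0613 - 115.34 i$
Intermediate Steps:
$Q{\left(D,p \right)} = 1$
$k{\left(W \right)} = - 5 \sqrt{-9 + W}$
$\sqrt{-29684 + \left(\left(k{\left(Q{\left(5,8 \right)} \right)} + 9923\right) + 6457\right)} = \sqrt{-29684 + \left(\left(- 5 \sqrt{-9 + 1} + 9923\right) + 6457\right)} = \sqrt{-29684 + \left(\left(- 5 \sqrt{-8} + 9923\right) + 6457\right)} = \sqrt{-29684 + \left(\left(- 5 \cdot 2 i \sqrt{2} + 9923\right) + 6457\right)} = \sqrt{-29684 + \left(\left(- 10 i \sqrt{2} + 9923\right) + 6457\right)} = \sqrt{-29684 + \left(\left(9923 - 10 i \sqrt{2}\right) + 6457\right)} = \sqrt{-29684 + \left(16380 - 10 i \sqrt{2}\right)} = \sqrt{-13304 - 10 i \sqrt{2}}$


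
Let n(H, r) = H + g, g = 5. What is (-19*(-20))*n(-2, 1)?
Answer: 1140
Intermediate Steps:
n(H, r) = 5 + H (n(H, r) = H + 5 = 5 + H)
(-19*(-20))*n(-2, 1) = (-19*(-20))*(5 - 2) = 380*3 = 1140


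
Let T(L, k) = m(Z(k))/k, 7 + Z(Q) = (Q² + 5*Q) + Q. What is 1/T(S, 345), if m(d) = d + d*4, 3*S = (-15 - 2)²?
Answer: 69/121088 ≈ 0.00056983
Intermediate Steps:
S = 289/3 (S = (-15 - 2)²/3 = (⅓)*(-17)² = (⅓)*289 = 289/3 ≈ 96.333)
Z(Q) = -7 + Q² + 6*Q (Z(Q) = -7 + ((Q² + 5*Q) + Q) = -7 + (Q² + 6*Q) = -7 + Q² + 6*Q)
m(d) = 5*d (m(d) = d + 4*d = 5*d)
T(L, k) = (-35 + 5*k² + 30*k)/k (T(L, k) = (5*(-7 + k² + 6*k))/k = (-35 + 5*k² + 30*k)/k)
1/T(S, 345) = 1/(30 - 35/345 + 5*345) = 1/(30 - 35*1/345 + 1725) = 1/(30 - 7/69 + 1725) = 1/(121088/69) = 69/121088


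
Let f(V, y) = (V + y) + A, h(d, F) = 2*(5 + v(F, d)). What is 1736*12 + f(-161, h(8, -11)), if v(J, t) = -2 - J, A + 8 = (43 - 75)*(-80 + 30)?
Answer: 22291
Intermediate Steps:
A = 1592 (A = -8 + (43 - 75)*(-80 + 30) = -8 - 32*(-50) = -8 + 1600 = 1592)
h(d, F) = 6 - 2*F (h(d, F) = 2*(5 + (-2 - F)) = 2*(3 - F) = 6 - 2*F)
f(V, y) = 1592 + V + y (f(V, y) = (V + y) + 1592 = 1592 + V + y)
1736*12 + f(-161, h(8, -11)) = 1736*12 + (1592 - 161 + (6 - 2*(-11))) = 20832 + (1592 - 161 + (6 + 22)) = 20832 + (1592 - 161 + 28) = 20832 + 1459 = 22291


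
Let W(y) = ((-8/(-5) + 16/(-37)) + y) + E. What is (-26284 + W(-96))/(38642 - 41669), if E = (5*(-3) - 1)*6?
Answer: 4897844/559995 ≈ 8.7462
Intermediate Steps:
E = -96 (E = (-15 - 1)*6 = -16*6 = -96)
W(y) = -17544/185 + y (W(y) = ((-8/(-5) + 16/(-37)) + y) - 96 = ((-8*(-⅕) + 16*(-1/37)) + y) - 96 = ((8/5 - 16/37) + y) - 96 = (216/185 + y) - 96 = -17544/185 + y)
(-26284 + W(-96))/(38642 - 41669) = (-26284 + (-17544/185 - 96))/(38642 - 41669) = (-26284 - 35304/185)/(-3027) = -4897844/185*(-1/3027) = 4897844/559995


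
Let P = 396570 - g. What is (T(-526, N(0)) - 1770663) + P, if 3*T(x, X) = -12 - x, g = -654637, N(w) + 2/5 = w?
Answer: -2157854/3 ≈ -7.1929e+5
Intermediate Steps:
N(w) = -⅖ + w
T(x, X) = -4 - x/3 (T(x, X) = (-12 - x)/3 = -4 - x/3)
P = 1051207 (P = 396570 - 1*(-654637) = 396570 + 654637 = 1051207)
(T(-526, N(0)) - 1770663) + P = ((-4 - ⅓*(-526)) - 1770663) + 1051207 = ((-4 + 526/3) - 1770663) + 1051207 = (514/3 - 1770663) + 1051207 = -5311475/3 + 1051207 = -2157854/3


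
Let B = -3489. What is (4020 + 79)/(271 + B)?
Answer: -4099/3218 ≈ -1.2738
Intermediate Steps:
(4020 + 79)/(271 + B) = (4020 + 79)/(271 - 3489) = 4099/(-3218) = 4099*(-1/3218) = -4099/3218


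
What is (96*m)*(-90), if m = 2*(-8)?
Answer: 138240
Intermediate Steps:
m = -16
(96*m)*(-90) = (96*(-16))*(-90) = -1536*(-90) = 138240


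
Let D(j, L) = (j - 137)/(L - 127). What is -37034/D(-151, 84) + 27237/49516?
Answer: -9855563017/1782576 ≈ -5528.8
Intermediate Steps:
D(j, L) = (-137 + j)/(-127 + L)
-37034/D(-151, 84) + 27237/49516 = -37034*(-127 + 84)/(-137 - 151) + 27237/49516 = -37034/(-288/(-43)) + 27237*(1/49516) = -37034/((-1/43*(-288))) + 27237/49516 = -37034/288/43 + 27237/49516 = -37034*43/288 + 27237/49516 = -796231/144 + 27237/49516 = -9855563017/1782576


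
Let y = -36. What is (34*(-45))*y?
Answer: 55080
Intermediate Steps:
(34*(-45))*y = (34*(-45))*(-36) = -1530*(-36) = 55080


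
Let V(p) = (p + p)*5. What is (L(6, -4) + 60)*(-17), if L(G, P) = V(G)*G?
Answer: -7140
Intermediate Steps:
V(p) = 10*p (V(p) = (2*p)*5 = 10*p)
L(G, P) = 10*G² (L(G, P) = (10*G)*G = 10*G²)
(L(6, -4) + 60)*(-17) = (10*6² + 60)*(-17) = (10*36 + 60)*(-17) = (360 + 60)*(-17) = 420*(-17) = -7140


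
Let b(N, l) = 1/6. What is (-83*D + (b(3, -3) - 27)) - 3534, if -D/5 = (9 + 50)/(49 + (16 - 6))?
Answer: -18875/6 ≈ -3145.8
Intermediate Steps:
b(N, l) = 1/6 (b(N, l) = 1*(1/6) = 1/6)
D = -5 (D = -5*(9 + 50)/(49 + (16 - 6)) = -295/(49 + 10) = -295/59 = -5*1 = -5)
(-83*D + (b(3, -3) - 27)) - 3534 = (-83*(-5) + (1/6 - 27)) - 3534 = (415 - 161/6) - 3534 = 2329/6 - 3534 = -18875/6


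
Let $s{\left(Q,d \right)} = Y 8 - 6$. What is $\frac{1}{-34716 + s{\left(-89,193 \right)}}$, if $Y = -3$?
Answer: $- \frac{1}{34746} \approx -2.878 \cdot 10^{-5}$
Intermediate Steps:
$s{\left(Q,d \right)} = -30$ ($s{\left(Q,d \right)} = \left(-3\right) 8 - 6 = -24 - 6 = -30$)
$\frac{1}{-34716 + s{\left(-89,193 \right)}} = \frac{1}{-34716 - 30} = \frac{1}{-34746} = - \frac{1}{34746}$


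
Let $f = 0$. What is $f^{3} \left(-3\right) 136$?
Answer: $0$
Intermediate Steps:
$f^{3} \left(-3\right) 136 = 0^{3} \left(-3\right) 136 = 0 \left(-3\right) 136 = 0 \cdot 136 = 0$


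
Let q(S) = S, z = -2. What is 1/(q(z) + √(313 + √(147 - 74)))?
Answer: -1/(2 - √(313 + √73)) ≈ 0.062768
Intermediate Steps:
1/(q(z) + √(313 + √(147 - 74))) = 1/(-2 + √(313 + √(147 - 74))) = 1/(-2 + √(313 + √73))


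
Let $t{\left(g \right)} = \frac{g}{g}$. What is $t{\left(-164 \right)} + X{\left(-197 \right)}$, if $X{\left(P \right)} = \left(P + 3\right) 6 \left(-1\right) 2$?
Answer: $2329$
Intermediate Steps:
$t{\left(g \right)} = 1$
$X{\left(P \right)} = -36 - 12 P$ ($X{\left(P \right)} = \left(3 + P\right) \left(\left(-6\right) 2\right) = \left(3 + P\right) \left(-12\right) = -36 - 12 P$)
$t{\left(-164 \right)} + X{\left(-197 \right)} = 1 - -2328 = 1 + \left(-36 + 2364\right) = 1 + 2328 = 2329$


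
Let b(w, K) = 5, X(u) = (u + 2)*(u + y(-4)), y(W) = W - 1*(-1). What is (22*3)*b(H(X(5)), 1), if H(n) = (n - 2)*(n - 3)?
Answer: 330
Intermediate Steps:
y(W) = 1 + W (y(W) = W + 1 = 1 + W)
X(u) = (-3 + u)*(2 + u) (X(u) = (u + 2)*(u + (1 - 4)) = (2 + u)*(u - 3) = (2 + u)*(-3 + u) = (-3 + u)*(2 + u))
H(n) = (-3 + n)*(-2 + n) (H(n) = (-2 + n)*(-3 + n) = (-3 + n)*(-2 + n))
(22*3)*b(H(X(5)), 1) = (22*3)*5 = 66*5 = 330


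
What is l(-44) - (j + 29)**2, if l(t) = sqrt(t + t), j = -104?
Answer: -5625 + 2*I*sqrt(22) ≈ -5625.0 + 9.3808*I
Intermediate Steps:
l(t) = sqrt(2)*sqrt(t) (l(t) = sqrt(2*t) = sqrt(2)*sqrt(t))
l(-44) - (j + 29)**2 = sqrt(2)*sqrt(-44) - (-104 + 29)**2 = sqrt(2)*(2*I*sqrt(11)) - 1*(-75)**2 = 2*I*sqrt(22) - 1*5625 = 2*I*sqrt(22) - 5625 = -5625 + 2*I*sqrt(22)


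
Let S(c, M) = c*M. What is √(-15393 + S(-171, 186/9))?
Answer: 3*I*√2103 ≈ 137.58*I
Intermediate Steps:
S(c, M) = M*c
√(-15393 + S(-171, 186/9)) = √(-15393 + (186/9)*(-171)) = √(-15393 + (186*(⅑))*(-171)) = √(-15393 + (62/3)*(-171)) = √(-15393 - 3534) = √(-18927) = 3*I*√2103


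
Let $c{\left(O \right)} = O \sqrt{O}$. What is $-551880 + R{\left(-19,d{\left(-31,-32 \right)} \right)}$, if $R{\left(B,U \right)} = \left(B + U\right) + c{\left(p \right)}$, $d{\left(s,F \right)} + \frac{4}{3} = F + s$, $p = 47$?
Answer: $- \frac{1655890}{3} + 47 \sqrt{47} \approx -5.5164 \cdot 10^{5}$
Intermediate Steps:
$d{\left(s,F \right)} = - \frac{4}{3} + F + s$ ($d{\left(s,F \right)} = - \frac{4}{3} + \left(F + s\right) = - \frac{4}{3} + F + s$)
$c{\left(O \right)} = O^{\frac{3}{2}}$
$R{\left(B,U \right)} = B + U + 47 \sqrt{47}$ ($R{\left(B,U \right)} = \left(B + U\right) + 47^{\frac{3}{2}} = \left(B + U\right) + 47 \sqrt{47} = B + U + 47 \sqrt{47}$)
$-551880 + R{\left(-19,d{\left(-31,-32 \right)} \right)} = -551880 - \left(\frac{250}{3} - 47 \sqrt{47}\right) = - \frac{1655890}{3} + 47 \sqrt{47}$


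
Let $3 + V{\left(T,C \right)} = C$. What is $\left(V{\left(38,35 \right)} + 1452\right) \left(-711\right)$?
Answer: $-1055124$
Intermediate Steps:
$V{\left(T,C \right)} = -3 + C$
$\left(V{\left(38,35 \right)} + 1452\right) \left(-711\right) = \left(\left(-3 + 35\right) + 1452\right) \left(-711\right) = \left(32 + 1452\right) \left(-711\right) = 1484 \left(-711\right) = -1055124$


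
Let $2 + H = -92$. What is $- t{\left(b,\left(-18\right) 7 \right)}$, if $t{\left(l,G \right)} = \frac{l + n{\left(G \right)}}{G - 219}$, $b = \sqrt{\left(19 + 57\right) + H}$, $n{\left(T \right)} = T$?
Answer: $- \frac{42}{115} + \frac{i \sqrt{2}}{115} \approx -0.36522 + 0.012298 i$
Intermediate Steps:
$H = -94$ ($H = -2 - 92 = -94$)
$b = 3 i \sqrt{2}$ ($b = \sqrt{\left(19 + 57\right) - 94} = \sqrt{76 - 94} = \sqrt{-18} = 3 i \sqrt{2} \approx 4.2426 i$)
$t{\left(l,G \right)} = \frac{G + l}{-219 + G}$ ($t{\left(l,G \right)} = \frac{l + G}{G - 219} = \frac{G + l}{-219 + G}$)
$- t{\left(b,\left(-18\right) 7 \right)} = - \frac{\left(-18\right) 7 + 3 i \sqrt{2}}{-219 - 126} = - \frac{-126 + 3 i \sqrt{2}}{-219 - 126} = - \frac{-126 + 3 i \sqrt{2}}{-345} = - \frac{\left(-1\right) \left(-126 + 3 i \sqrt{2}\right)}{345} = - (\frac{42}{115} - \frac{i \sqrt{2}}{115}) = - \frac{42}{115} + \frac{i \sqrt{2}}{115}$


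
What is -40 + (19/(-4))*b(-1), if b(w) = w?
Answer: -141/4 ≈ -35.250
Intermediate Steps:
-40 + (19/(-4))*b(-1) = -40 + (19/(-4))*(-1) = -40 + (19*(-¼))*(-1) = -40 - 19/4*(-1) = -40 + 19/4 = -141/4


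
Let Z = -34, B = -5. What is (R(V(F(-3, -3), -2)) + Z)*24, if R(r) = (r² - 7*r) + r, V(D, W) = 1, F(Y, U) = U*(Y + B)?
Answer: -936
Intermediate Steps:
F(Y, U) = U*(-5 + Y) (F(Y, U) = U*(Y - 5) = U*(-5 + Y))
R(r) = r² - 6*r
(R(V(F(-3, -3), -2)) + Z)*24 = (1*(-6 + 1) - 34)*24 = (1*(-5) - 34)*24 = (-5 - 34)*24 = -39*24 = -936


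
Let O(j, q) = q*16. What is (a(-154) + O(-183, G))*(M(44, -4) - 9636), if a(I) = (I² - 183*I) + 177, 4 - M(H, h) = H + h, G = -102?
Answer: -487884696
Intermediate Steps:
O(j, q) = 16*q
M(H, h) = 4 - H - h (M(H, h) = 4 - (H + h) = 4 + (-H - h) = 4 - H - h)
a(I) = 177 + I² - 183*I
(a(-154) + O(-183, G))*(M(44, -4) - 9636) = ((177 + (-154)² - 183*(-154)) + 16*(-102))*((4 - 1*44 - 1*(-4)) - 9636) = ((177 + 23716 + 28182) - 1632)*((4 - 44 + 4) - 9636) = (52075 - 1632)*(-36 - 9636) = 50443*(-9672) = -487884696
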